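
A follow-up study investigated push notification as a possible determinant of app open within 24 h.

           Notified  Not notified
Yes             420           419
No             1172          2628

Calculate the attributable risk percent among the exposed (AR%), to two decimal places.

47.88

Reading the table with exposure as columns: a = 420 (Notified, case), b = 1172 (Notified, non-case), c = 419 (Not notified, case), d = 2628.
Risk in exposed = 420/1592 = 0.26382; risk in unexposed = 419/3047 = 0.13751.
RR = 0.26382/0.13751 = 1.91851
AR% = (RR − 1)/RR × 100 = (1.91851 − 1)/1.91851 × 100 = 47.8763%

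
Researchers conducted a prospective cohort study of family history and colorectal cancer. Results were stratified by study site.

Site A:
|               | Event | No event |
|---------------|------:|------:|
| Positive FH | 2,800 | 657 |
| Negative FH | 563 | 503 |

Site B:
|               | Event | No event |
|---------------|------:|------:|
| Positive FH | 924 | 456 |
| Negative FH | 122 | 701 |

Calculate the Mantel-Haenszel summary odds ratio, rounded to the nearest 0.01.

OR_MH = Σ(aᵢdᵢ/nᵢ) / Σ(bᵢcᵢ/nᵢ), where nᵢ is the stratum total.
Stratum 1 (Site A): n = 4523; a·d/n = 2800·503/4523 = 311.3862; b·c/n = 657·563/4523 = 81.7800
Stratum 2 (Site B): n = 2203; a·d/n = 924·701/2203 = 294.0191; b·c/n = 456·122/2203 = 25.2528
OR_MH = (311.3862 + 294.0191) / (81.7800 + 25.2528) = 605.4053 / 107.0329 = 5.65626

5.66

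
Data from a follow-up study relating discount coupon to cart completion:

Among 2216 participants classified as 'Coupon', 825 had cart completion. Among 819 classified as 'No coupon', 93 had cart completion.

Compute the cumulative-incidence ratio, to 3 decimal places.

3.279

From the description: a = 825, b = 1391, c = 93, d = 726.
Risk in exposed = 825/2216 = 0.37229; risk in unexposed = 93/819 = 0.11355.
RR = 0.37229 / 0.11355 = 3.27858
The risk among the exposed is 3.28 times that among the unexposed.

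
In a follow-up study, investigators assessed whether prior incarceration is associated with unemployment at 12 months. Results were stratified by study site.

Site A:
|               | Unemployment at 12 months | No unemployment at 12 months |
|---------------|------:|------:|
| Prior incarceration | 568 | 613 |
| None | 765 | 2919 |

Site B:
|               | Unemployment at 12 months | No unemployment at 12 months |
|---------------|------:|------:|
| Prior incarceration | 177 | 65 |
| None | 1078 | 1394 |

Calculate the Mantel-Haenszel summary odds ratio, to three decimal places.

OR_MH = Σ(aᵢdᵢ/nᵢ) / Σ(bᵢcᵢ/nᵢ), where nᵢ is the stratum total.
Stratum 1 (Site A): n = 4865; a·d/n = 568·2919/4865 = 340.8000; b·c/n = 613·765/4865 = 96.3916
Stratum 2 (Site B): n = 2714; a·d/n = 177·1394/2714 = 90.9130; b·c/n = 65·1078/2714 = 25.8180
OR_MH = (340.8000 + 90.9130) / (96.3916 + 25.8180) = 431.7130 / 122.2096 = 3.53256

3.533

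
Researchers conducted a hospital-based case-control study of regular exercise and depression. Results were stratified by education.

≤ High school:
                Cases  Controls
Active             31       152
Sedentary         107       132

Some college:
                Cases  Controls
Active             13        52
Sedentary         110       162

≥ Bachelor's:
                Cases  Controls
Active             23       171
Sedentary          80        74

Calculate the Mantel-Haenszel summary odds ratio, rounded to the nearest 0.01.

0.22

OR_MH = Σ(aᵢdᵢ/nᵢ) / Σ(bᵢcᵢ/nᵢ), where nᵢ is the stratum total.
Stratum 1 (≤ High school): n = 422; a·d/n = 31·132/422 = 9.6967; b·c/n = 152·107/422 = 38.5403
Stratum 2 (Some college): n = 337; a·d/n = 13·162/337 = 6.2493; b·c/n = 52·110/337 = 16.9733
Stratum 3 (≥ Bachelor's): n = 348; a·d/n = 23·74/348 = 4.8908; b·c/n = 171·80/348 = 39.3103
OR_MH = (9.6967 + 6.2493 + 4.8908) / (38.5403 + 16.9733 + 39.3103) = 20.8367 / 94.8239 = 0.21974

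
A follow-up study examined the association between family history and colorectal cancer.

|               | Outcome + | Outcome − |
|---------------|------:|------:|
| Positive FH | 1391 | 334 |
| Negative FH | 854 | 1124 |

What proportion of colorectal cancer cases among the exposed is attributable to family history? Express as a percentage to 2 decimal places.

46.46

Cells: a = 1391, b = 334, c = 854, d = 1124.
Risk in exposed = 1391/1725 = 0.80638; risk in unexposed = 854/1978 = 0.43175.
RR = 0.80638/0.43175 = 1.86770
AR% = (RR − 1)/RR × 100 = (1.86770 − 1)/1.86770 × 100 = 46.4581%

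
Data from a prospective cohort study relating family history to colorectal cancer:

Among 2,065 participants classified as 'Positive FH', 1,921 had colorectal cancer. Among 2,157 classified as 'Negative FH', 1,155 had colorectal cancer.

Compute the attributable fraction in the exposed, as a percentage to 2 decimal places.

42.44

From the description: a = 1921, b = 144, c = 1155, d = 1002.
Risk in exposed = 1921/2065 = 0.93027; risk in unexposed = 1155/2157 = 0.53547.
RR = 0.93027/0.53547 = 1.73730
AR% = (RR − 1)/RR × 100 = (1.73730 − 1)/1.73730 × 100 = 42.4395%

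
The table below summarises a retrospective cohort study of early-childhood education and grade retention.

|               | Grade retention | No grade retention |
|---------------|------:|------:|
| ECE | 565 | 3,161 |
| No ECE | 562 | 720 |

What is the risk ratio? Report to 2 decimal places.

Cells: a = 565, b = 3161, c = 562, d = 720.
Risk in exposed = 565/3726 = 0.15164; risk in unexposed = 562/1282 = 0.43838.
RR = 0.15164 / 0.43838 = 0.34591
The risk is 65% lower among the exposed than among the unexposed.

0.35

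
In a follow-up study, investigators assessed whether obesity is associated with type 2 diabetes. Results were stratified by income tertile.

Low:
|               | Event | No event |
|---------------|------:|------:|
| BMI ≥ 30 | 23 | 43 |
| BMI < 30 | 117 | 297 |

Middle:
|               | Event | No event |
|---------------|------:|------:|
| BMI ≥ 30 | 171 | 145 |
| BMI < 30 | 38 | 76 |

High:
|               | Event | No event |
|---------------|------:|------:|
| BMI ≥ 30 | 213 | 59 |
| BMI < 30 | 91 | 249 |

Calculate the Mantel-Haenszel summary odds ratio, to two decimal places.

OR_MH = Σ(aᵢdᵢ/nᵢ) / Σ(bᵢcᵢ/nᵢ), where nᵢ is the stratum total.
Stratum 1 (Low): n = 480; a·d/n = 23·297/480 = 14.2312; b·c/n = 43·117/480 = 10.4812
Stratum 2 (Middle): n = 430; a·d/n = 171·76/430 = 30.2233; b·c/n = 145·38/430 = 12.8140
Stratum 3 (High): n = 612; a·d/n = 213·249/612 = 86.6618; b·c/n = 59·91/612 = 8.7729
OR_MH = (14.2312 + 30.2233 + 86.6618) / (10.4812 + 12.8140 + 8.7729) = 131.1163 / 32.0681 = 4.08868

4.09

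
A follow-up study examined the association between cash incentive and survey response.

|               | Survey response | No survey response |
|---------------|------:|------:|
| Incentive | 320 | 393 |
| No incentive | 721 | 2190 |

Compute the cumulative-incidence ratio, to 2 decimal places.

Cells: a = 320, b = 393, c = 721, d = 2190.
Risk in exposed = 320/713 = 0.44881; risk in unexposed = 721/2911 = 0.24768.
RR = 0.44881 / 0.24768 = 1.81204
The risk among the exposed is 1.81 times that among the unexposed.

1.81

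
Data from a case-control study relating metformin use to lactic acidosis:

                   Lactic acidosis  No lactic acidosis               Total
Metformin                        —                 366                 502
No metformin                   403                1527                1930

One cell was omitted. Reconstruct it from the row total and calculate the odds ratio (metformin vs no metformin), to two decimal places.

The missing cell is in the exposed row: 502 − 366 = 136.
So a = 136, b = 366, c = 403, d = 1527.
OR = (a·d)/(b·c) = (136 × 1527) / (366 × 403) = 207672 / 147498 = 1.40796

1.41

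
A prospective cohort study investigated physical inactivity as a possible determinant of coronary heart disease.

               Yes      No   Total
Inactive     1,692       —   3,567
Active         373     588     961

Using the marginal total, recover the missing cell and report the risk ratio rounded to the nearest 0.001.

The missing cell is in the exposed row: 3567 − 1692 = 1875.
So a = 1692, b = 1875, c = 373, d = 588.
RR = [a/(a+b)] / [c/(c+d)] = (1692/3567) / (373/961) = 0.47435/0.38814 = 1.22211

1.222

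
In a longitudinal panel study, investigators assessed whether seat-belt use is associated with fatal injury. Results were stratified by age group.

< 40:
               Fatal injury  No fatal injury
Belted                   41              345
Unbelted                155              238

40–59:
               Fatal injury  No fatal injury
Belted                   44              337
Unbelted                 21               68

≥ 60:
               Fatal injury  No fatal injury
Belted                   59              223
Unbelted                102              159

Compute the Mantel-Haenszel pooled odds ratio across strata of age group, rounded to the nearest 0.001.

0.288

OR_MH = Σ(aᵢdᵢ/nᵢ) / Σ(bᵢcᵢ/nᵢ), where nᵢ is the stratum total.
Stratum 1 (< 40): n = 779; a·d/n = 41·238/779 = 12.5263; b·c/n = 345·155/779 = 68.6457
Stratum 2 (40–59): n = 470; a·d/n = 44·68/470 = 6.3660; b·c/n = 337·21/470 = 15.0574
Stratum 3 (≥ 60): n = 543; a·d/n = 59·159/543 = 17.2762; b·c/n = 223·102/543 = 41.8895
OR_MH = (12.5263 + 6.3660 + 17.2762) / (68.6457 + 15.0574 + 41.8895) = 36.1685 / 125.5926 = 0.28798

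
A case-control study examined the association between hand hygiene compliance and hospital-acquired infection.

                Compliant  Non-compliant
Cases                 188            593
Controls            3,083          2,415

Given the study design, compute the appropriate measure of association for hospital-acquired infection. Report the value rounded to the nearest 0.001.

0.248

Reading the table with exposure as columns: a = 188 (Compliant, case), b = 3083 (Compliant, non-case), c = 593 (Non-compliant, case), d = 2415.
This is a case-control study: participants were sampled on outcome status, so risks in the source population cannot be estimated directly — relative risk is not valid here. The odds ratio is the appropriate measure.
OR = (a·d)/(b·c) = (188 × 2415) / (3083 × 593) = 454020 / 1828219 = 0.24834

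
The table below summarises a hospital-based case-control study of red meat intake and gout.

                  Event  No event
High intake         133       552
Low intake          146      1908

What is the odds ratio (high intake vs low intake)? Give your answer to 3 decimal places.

3.149

Cells: a = 133, b = 552, c = 146, d = 1908.
OR = (a·d)/(b·c) = (133 × 1908) / (552 × 146) = 253764 / 80592 = 3.14875
The odds of gout are about 3.15 times as high in the high intake group.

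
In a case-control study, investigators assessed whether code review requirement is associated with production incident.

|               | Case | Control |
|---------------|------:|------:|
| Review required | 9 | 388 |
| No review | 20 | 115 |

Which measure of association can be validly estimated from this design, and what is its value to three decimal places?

0.133

Cells: a = 9, b = 388, c = 20, d = 115.
This is a case-control study: participants were sampled on outcome status, so risks in the source population cannot be estimated directly — relative risk is not valid here. The odds ratio is the appropriate measure.
OR = (a·d)/(b·c) = (9 × 115) / (388 × 20) = 1035 / 7760 = 0.13338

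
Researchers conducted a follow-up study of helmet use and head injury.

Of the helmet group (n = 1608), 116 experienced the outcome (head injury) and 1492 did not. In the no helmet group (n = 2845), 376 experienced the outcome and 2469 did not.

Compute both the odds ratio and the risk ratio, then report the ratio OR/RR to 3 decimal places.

From the description: a = 116, b = 1492, c = 376, d = 2469.
OR = (116·2469)/(1492·376) = 286404/560992 = 0.51053
Risk in exposed = 116/1608 = 0.07214; risk in unexposed = 376/2845 = 0.13216; RR = 0.54584
OR/RR = 0.51053 / 0.54584 = 0.93531
The outcome is not rare, so the OR lies further from 1 than the RR.

0.935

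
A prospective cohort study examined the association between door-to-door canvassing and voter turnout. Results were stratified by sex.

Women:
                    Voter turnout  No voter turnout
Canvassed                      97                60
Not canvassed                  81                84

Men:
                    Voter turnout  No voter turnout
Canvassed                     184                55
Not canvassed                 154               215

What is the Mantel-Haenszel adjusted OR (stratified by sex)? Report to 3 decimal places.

OR_MH = Σ(aᵢdᵢ/nᵢ) / Σ(bᵢcᵢ/nᵢ), where nᵢ is the stratum total.
Stratum 1 (Women): n = 322; a·d/n = 97·84/322 = 25.3043; b·c/n = 60·81/322 = 15.0932
Stratum 2 (Men): n = 608; a·d/n = 184·215/608 = 65.0658; b·c/n = 55·154/608 = 13.9309
OR_MH = (25.3043 + 65.0658) / (15.0932 + 13.9309) = 90.3701 / 29.0241 = 3.11363

3.114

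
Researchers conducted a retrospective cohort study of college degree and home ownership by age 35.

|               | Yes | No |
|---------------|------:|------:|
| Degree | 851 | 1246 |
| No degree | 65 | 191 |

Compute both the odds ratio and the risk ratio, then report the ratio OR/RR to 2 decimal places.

Cells: a = 851, b = 1246, c = 65, d = 191.
OR = (851·191)/(1246·65) = 162541/80990 = 2.00693
Risk in exposed = 851/2097 = 0.40582; risk in unexposed = 65/256 = 0.25391; RR = 1.59830
OR/RR = 2.00693 / 1.59830 = 1.25567
The outcome is not rare, so the OR lies further from 1 than the RR.

1.26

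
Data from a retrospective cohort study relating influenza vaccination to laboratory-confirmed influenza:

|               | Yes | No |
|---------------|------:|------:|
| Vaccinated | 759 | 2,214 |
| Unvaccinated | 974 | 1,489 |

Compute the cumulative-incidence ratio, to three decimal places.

0.646

Cells: a = 759, b = 2214, c = 974, d = 1489.
Risk in exposed = 759/2973 = 0.25530; risk in unexposed = 974/2463 = 0.39545.
RR = 0.25530 / 0.39545 = 0.64558
The risk is 35% lower among the exposed than among the unexposed.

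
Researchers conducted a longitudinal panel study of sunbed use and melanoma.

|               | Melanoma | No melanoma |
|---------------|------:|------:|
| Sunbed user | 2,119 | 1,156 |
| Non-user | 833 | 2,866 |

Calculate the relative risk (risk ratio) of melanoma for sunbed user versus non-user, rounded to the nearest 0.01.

Cells: a = 2119, b = 1156, c = 833, d = 2866.
Risk in exposed = 2119/3275 = 0.64702; risk in unexposed = 833/3699 = 0.22520.
RR = 0.64702 / 0.22520 = 2.87315
The risk among the exposed is 2.87 times that among the unexposed.

2.87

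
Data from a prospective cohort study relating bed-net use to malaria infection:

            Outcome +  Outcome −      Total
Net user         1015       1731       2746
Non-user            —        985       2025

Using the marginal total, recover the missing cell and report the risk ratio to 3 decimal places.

0.720

The missing cell is in the unexposed row: 2025 − 985 = 1040.
So a = 1015, b = 1731, c = 1040, d = 985.
RR = [a/(a+b)] / [c/(c+d)] = (1015/2746) / (1040/2025) = 0.36963/0.51358 = 0.71971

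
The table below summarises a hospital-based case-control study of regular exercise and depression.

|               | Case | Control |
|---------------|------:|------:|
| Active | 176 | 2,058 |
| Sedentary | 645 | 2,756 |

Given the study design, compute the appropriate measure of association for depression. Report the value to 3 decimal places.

0.365

Cells: a = 176, b = 2058, c = 645, d = 2756.
This is a hospital-based case-control study: participants were sampled on outcome status, so risks in the source population cannot be estimated directly — relative risk is not valid here. The odds ratio is the appropriate measure.
OR = (a·d)/(b·c) = (176 × 2756) / (2058 × 645) = 485056 / 1327410 = 0.36542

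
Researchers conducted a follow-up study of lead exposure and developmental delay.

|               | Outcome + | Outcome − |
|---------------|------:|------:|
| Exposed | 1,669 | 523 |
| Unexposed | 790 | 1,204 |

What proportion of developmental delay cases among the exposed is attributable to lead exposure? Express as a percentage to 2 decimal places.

Cells: a = 1669, b = 523, c = 790, d = 1204.
Risk in exposed = 1669/2192 = 0.76141; risk in unexposed = 790/1994 = 0.39619.
RR = 0.76141/0.39619 = 1.92183
AR% = (RR − 1)/RR × 100 = (1.92183 − 1)/1.92183 × 100 = 47.9661%

47.97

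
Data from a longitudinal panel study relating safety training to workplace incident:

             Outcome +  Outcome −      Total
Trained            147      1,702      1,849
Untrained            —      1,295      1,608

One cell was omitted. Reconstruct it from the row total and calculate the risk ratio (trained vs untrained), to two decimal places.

0.41

The missing cell is in the unexposed row: 1608 − 1295 = 313.
So a = 147, b = 1702, c = 313, d = 1295.
RR = [a/(a+b)] / [c/(c+d)] = (147/1849) / (313/1608) = 0.07950/0.19465 = 0.40843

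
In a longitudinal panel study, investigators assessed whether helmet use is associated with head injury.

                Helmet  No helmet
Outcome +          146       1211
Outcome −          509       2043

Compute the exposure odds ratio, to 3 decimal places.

0.484

Reading the table with exposure as columns: a = 146 (Helmet, case), b = 509 (Helmet, non-case), c = 1211 (No helmet, case), d = 2043.
OR = (a·d)/(b·c) = (146 × 2043) / (509 × 1211) = 298278 / 616399 = 0.48390
Exposure is associated with lower odds of head injury (OR = 0.48 < 1).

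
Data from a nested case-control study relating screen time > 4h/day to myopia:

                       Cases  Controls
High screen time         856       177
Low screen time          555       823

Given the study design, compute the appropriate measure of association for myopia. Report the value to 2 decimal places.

7.17

Cells: a = 856, b = 177, c = 555, d = 823.
This is a nested case-control study: participants were sampled on outcome status, so risks in the source population cannot be estimated directly — relative risk is not valid here. The odds ratio is the appropriate measure.
OR = (a·d)/(b·c) = (856 × 823) / (177 × 555) = 704488 / 98235 = 7.17146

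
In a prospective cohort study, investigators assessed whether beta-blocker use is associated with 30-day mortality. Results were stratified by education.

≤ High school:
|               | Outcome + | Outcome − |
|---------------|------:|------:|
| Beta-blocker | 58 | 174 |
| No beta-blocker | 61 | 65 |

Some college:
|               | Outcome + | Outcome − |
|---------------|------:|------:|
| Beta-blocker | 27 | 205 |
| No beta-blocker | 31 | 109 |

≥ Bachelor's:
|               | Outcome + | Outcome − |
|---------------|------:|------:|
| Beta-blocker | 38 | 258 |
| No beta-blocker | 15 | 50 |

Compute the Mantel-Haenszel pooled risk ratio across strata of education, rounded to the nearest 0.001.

RR_MH = Σ(aᵢ·n₀ᵢ/nᵢ) / Σ(cᵢ·n₁ᵢ/nᵢ), with n₁ᵢ = aᵢ+bᵢ (exposed), n₀ᵢ = cᵢ+dᵢ (unexposed), nᵢ = n₁ᵢ+n₀ᵢ.
Stratum 1 (≤ High school): n₁ = 232, n₀ = 126, n = 358; a·n₀/n = 58·126/358 = 20.4134; c·n₁/n = 61·232/358 = 39.5307
Stratum 2 (Some college): n₁ = 232, n₀ = 140, n = 372; a·n₀/n = 27·140/372 = 10.1613; c·n₁/n = 31·232/372 = 19.3333
Stratum 3 (≥ Bachelor's): n₁ = 296, n₀ = 65, n = 361; a·n₀/n = 38·65/361 = 6.8421; c·n₁/n = 15·296/361 = 12.2992
RR_MH = (20.4134 + 10.1613 + 6.8421) / (39.5307 + 19.3333 + 12.2992) = 37.4168 / 71.1632 = 0.52579

0.526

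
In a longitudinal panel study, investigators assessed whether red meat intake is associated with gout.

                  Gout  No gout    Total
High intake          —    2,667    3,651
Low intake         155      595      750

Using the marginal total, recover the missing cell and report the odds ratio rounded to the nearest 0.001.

The missing cell is in the exposed row: 3651 − 2667 = 984.
So a = 984, b = 2667, c = 155, d = 595.
OR = (a·d)/(b·c) = (984 × 595) / (2667 × 155) = 585480 / 413385 = 1.41631

1.416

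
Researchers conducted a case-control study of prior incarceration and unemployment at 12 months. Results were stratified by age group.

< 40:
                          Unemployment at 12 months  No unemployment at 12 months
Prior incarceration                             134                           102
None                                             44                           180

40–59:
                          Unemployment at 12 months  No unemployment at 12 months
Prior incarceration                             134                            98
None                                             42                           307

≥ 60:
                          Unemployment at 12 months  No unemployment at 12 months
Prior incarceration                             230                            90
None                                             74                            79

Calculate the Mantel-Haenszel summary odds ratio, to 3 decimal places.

OR_MH = Σ(aᵢdᵢ/nᵢ) / Σ(bᵢcᵢ/nᵢ), where nᵢ is the stratum total.
Stratum 1 (< 40): n = 460; a·d/n = 134·180/460 = 52.4348; b·c/n = 102·44/460 = 9.7565
Stratum 2 (40–59): n = 581; a·d/n = 134·307/581 = 70.8055; b·c/n = 98·42/581 = 7.0843
Stratum 3 (≥ 60): n = 473; a·d/n = 230·79/473 = 38.4144; b·c/n = 90·74/473 = 14.0803
OR_MH = (52.4348 + 70.8055 + 38.4144) / (9.7565 + 7.0843 + 14.0803) = 161.6547 / 30.9212 = 5.22796

5.228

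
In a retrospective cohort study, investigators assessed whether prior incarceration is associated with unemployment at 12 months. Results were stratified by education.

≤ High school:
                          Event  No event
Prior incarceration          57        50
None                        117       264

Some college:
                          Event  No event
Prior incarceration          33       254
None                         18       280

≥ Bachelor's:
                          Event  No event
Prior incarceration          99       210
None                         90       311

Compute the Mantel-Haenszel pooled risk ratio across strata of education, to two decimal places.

RR_MH = Σ(aᵢ·n₀ᵢ/nᵢ) / Σ(cᵢ·n₁ᵢ/nᵢ), with n₁ᵢ = aᵢ+bᵢ (exposed), n₀ᵢ = cᵢ+dᵢ (unexposed), nᵢ = n₁ᵢ+n₀ᵢ.
Stratum 1 (≤ High school): n₁ = 107, n₀ = 381, n = 488; a·n₀/n = 57·381/488 = 44.5020; c·n₁/n = 117·107/488 = 25.6537
Stratum 2 (Some college): n₁ = 287, n₀ = 298, n = 585; a·n₀/n = 33·298/585 = 16.8103; c·n₁/n = 18·287/585 = 8.8308
Stratum 3 (≥ Bachelor's): n₁ = 309, n₀ = 401, n = 710; a·n₀/n = 99·401/710 = 55.9141; c·n₁/n = 90·309/710 = 39.1690
RR_MH = (44.5020 + 16.8103 + 55.9141) / (25.6537 + 8.8308 + 39.1690) = 117.2264 / 73.6535 = 1.59159

1.59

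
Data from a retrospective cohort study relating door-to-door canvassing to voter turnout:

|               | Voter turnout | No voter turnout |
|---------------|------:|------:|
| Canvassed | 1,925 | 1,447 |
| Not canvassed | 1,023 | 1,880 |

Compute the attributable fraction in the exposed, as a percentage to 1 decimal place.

38.3

Cells: a = 1925, b = 1447, c = 1023, d = 1880.
Risk in exposed = 1925/3372 = 0.57088; risk in unexposed = 1023/2903 = 0.35239.
RR = 0.57088/0.35239 = 1.62000
AR% = (RR − 1)/RR × 100 = (1.62000 − 1)/1.62000 × 100 = 38.2715%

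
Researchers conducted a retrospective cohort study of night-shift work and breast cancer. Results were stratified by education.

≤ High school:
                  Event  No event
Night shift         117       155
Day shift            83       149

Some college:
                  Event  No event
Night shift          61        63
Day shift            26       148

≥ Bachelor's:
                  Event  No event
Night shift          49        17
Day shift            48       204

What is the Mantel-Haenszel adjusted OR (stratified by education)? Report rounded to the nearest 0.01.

OR_MH = Σ(aᵢdᵢ/nᵢ) / Σ(bᵢcᵢ/nᵢ), where nᵢ is the stratum total.
Stratum 1 (≤ High school): n = 504; a·d/n = 117·149/504 = 34.5893; b·c/n = 155·83/504 = 25.5258
Stratum 2 (Some college): n = 298; a·d/n = 61·148/298 = 30.2953; b·c/n = 63·26/298 = 5.4966
Stratum 3 (≥ Bachelor's): n = 318; a·d/n = 49·204/318 = 31.4340; b·c/n = 17·48/318 = 2.5660
OR_MH = (34.5893 + 30.2953 + 31.4340) / (25.5258 + 5.4966 + 2.5660) = 96.3185 / 33.5885 = 2.86761

2.87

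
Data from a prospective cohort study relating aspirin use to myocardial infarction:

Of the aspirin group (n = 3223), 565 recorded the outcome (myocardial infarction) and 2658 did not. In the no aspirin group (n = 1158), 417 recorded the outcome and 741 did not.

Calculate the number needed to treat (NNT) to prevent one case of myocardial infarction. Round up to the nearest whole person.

Risk in treated group = 565/3223 = 0.17530; risk in control = 417/1158 = 0.36010.
Absolute risk reduction = 0.36010 − 0.17530 = 0.18480
NNT = 1 / ARR = 1 / 0.18480 = 5.411 → round up → 6

6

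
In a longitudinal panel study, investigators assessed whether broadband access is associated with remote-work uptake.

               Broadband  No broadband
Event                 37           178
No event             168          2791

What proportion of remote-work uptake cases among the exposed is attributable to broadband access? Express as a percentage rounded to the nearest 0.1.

66.8

Reading the table with exposure as columns: a = 37 (Broadband, case), b = 168 (Broadband, non-case), c = 178 (No broadband, case), d = 2791.
Risk in exposed = 37/205 = 0.18049; risk in unexposed = 178/2969 = 0.05995.
RR = 0.18049/0.05995 = 3.01050
AR% = (RR − 1)/RR × 100 = (3.01050 − 1)/3.01050 × 100 = 66.7829%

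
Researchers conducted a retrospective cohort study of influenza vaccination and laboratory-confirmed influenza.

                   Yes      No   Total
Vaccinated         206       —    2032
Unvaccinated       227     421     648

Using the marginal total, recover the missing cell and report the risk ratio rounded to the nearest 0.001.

0.289

The missing cell is in the exposed row: 2032 − 206 = 1826.
So a = 206, b = 1826, c = 227, d = 421.
RR = [a/(a+b)] / [c/(c+d)] = (206/2032) / (227/648) = 0.10138/0.35031 = 0.28940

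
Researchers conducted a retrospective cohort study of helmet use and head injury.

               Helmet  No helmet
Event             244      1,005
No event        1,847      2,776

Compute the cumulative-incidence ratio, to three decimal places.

Reading the table with exposure as columns: a = 244 (Helmet, case), b = 1847 (Helmet, non-case), c = 1005 (No helmet, case), d = 2776.
Risk in exposed = 244/2091 = 0.11669; risk in unexposed = 1005/3781 = 0.26580.
RR = 0.11669 / 0.26580 = 0.43901
The risk is 56% lower among the exposed than among the unexposed.

0.439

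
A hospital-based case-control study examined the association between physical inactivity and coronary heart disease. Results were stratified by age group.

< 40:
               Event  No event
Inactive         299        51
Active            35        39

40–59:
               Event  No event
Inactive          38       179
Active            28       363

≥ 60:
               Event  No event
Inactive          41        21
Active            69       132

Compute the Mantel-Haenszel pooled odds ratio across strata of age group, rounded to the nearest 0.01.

3.94

OR_MH = Σ(aᵢdᵢ/nᵢ) / Σ(bᵢcᵢ/nᵢ), where nᵢ is the stratum total.
Stratum 1 (< 40): n = 424; a·d/n = 299·39/424 = 27.5024; b·c/n = 51·35/424 = 4.2099
Stratum 2 (40–59): n = 608; a·d/n = 38·363/608 = 22.6875; b·c/n = 179·28/608 = 8.2434
Stratum 3 (≥ 60): n = 263; a·d/n = 41·132/263 = 20.5779; b·c/n = 21·69/263 = 5.5095
OR_MH = (27.5024 + 22.6875 + 20.5779) / (4.2099 + 8.2434 + 5.5095) = 70.7678 / 17.9628 = 3.93968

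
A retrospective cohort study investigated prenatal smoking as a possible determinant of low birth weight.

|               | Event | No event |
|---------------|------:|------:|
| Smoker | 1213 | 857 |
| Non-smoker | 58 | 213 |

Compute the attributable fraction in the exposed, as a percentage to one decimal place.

Cells: a = 1213, b = 857, c = 58, d = 213.
Risk in exposed = 1213/2070 = 0.58599; risk in unexposed = 58/271 = 0.21402.
RR = 0.58599/0.21402 = 2.73799
AR% = (RR − 1)/RR × 100 = (2.73799 − 1)/2.73799 × 100 = 63.4768%

63.5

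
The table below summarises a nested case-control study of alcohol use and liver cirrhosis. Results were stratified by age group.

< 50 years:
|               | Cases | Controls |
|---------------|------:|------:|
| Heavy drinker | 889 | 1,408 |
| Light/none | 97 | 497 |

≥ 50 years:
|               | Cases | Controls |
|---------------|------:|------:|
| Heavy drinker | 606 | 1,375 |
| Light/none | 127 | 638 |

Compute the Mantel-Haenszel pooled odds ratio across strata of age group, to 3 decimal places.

OR_MH = Σ(aᵢdᵢ/nᵢ) / Σ(bᵢcᵢ/nᵢ), where nᵢ is the stratum total.
Stratum 1 (< 50 years): n = 2891; a·d/n = 889·497/2891 = 152.8305; b·c/n = 1408·97/2891 = 47.2418
Stratum 2 (≥ 50 years): n = 2746; a·d/n = 606·638/2746 = 140.7968; b·c/n = 1375·127/2746 = 63.5925
OR_MH = (152.8305 + 140.7968) / (47.2418 + 63.5925) = 293.6273 / 110.8343 = 2.64925

2.649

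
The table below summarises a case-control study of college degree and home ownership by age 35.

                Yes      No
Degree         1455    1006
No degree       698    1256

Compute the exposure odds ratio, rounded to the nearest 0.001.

Cells: a = 1455, b = 1006, c = 698, d = 1256.
OR = (a·d)/(b·c) = (1455 × 1256) / (1006 × 698) = 1827480 / 702188 = 2.60255
The odds of home ownership by age 35 are about 2.60 times as high in the degree group.

2.603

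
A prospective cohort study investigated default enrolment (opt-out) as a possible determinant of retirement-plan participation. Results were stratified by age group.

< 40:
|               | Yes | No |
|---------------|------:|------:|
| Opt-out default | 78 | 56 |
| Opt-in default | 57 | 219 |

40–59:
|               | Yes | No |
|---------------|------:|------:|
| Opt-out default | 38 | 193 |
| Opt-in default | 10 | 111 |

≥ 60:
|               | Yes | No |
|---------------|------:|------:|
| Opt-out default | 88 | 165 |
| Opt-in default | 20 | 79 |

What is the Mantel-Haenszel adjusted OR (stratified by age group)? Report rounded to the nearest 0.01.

OR_MH = Σ(aᵢdᵢ/nᵢ) / Σ(bᵢcᵢ/nᵢ), where nᵢ is the stratum total.
Stratum 1 (< 40): n = 410; a·d/n = 78·219/410 = 41.6634; b·c/n = 56·57/410 = 7.7854
Stratum 2 (40–59): n = 352; a·d/n = 38·111/352 = 11.9830; b·c/n = 193·10/352 = 5.4830
Stratum 3 (≥ 60): n = 352; a·d/n = 88·79/352 = 19.7500; b·c/n = 165·20/352 = 9.3750
OR_MH = (41.6634 + 11.9830 + 19.7500) / (7.7854 + 5.4830 + 9.3750) = 73.3964 / 22.6433 = 3.24141

3.24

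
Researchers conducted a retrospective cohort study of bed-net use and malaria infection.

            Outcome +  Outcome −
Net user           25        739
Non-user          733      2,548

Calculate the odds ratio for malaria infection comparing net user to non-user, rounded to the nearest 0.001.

0.118

Cells: a = 25, b = 739, c = 733, d = 2548.
OR = (a·d)/(b·c) = (25 × 2548) / (739 × 733) = 63700 / 541687 = 0.11760
Exposure is associated with lower odds of malaria infection (OR = 0.12 < 1).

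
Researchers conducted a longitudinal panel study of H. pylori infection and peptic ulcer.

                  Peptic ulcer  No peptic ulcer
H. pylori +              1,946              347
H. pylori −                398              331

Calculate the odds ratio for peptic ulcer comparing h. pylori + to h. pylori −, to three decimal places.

Cells: a = 1946, b = 347, c = 398, d = 331.
OR = (a·d)/(b·c) = (1946 × 331) / (347 × 398) = 644126 / 138106 = 4.66400
The odds of peptic ulcer are about 4.66 times as high in the h. pylori + group.

4.664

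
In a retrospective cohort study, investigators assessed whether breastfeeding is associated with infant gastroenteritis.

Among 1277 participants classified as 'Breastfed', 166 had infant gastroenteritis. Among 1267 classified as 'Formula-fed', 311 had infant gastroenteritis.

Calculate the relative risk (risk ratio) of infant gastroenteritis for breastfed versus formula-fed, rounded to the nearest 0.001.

0.530

From the description: a = 166, b = 1111, c = 311, d = 956.
Risk in exposed = 166/1277 = 0.12999; risk in unexposed = 311/1267 = 0.24546.
RR = 0.12999 / 0.24546 = 0.52958
The risk is 47% lower among the exposed than among the unexposed.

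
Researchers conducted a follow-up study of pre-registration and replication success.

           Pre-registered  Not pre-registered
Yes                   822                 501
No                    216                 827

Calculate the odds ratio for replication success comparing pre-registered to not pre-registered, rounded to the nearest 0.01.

Reading the table with exposure as columns: a = 822 (Pre-registered, case), b = 216 (Pre-registered, non-case), c = 501 (Not pre-registered, case), d = 827.
OR = (a·d)/(b·c) = (822 × 827) / (216 × 501) = 679794 / 108216 = 6.28183
The odds of replication success are about 6.28 times as high in the pre-registered group.

6.28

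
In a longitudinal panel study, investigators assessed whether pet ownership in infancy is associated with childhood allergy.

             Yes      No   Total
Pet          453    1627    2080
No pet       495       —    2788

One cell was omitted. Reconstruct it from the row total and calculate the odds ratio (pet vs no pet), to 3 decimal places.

The missing cell is in the unexposed row: 2788 − 495 = 2293.
So a = 453, b = 1627, c = 495, d = 2293.
OR = (a·d)/(b·c) = (453 × 2293) / (1627 × 495) = 1038729 / 805365 = 1.28976

1.290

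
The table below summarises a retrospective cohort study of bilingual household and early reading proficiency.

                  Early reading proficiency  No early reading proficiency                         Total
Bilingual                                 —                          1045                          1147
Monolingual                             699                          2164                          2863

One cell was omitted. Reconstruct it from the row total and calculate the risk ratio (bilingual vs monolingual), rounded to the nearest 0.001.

0.364

The missing cell is in the exposed row: 1147 − 1045 = 102.
So a = 102, b = 1045, c = 699, d = 2164.
RR = [a/(a+b)] / [c/(c+d)] = (102/1147) / (699/2863) = 0.08893/0.24415 = 0.36423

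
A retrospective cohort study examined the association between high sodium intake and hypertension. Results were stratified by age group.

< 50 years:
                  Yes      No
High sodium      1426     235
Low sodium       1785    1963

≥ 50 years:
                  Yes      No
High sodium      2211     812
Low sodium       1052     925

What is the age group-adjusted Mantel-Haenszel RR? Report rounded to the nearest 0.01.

1.57

RR_MH = Σ(aᵢ·n₀ᵢ/nᵢ) / Σ(cᵢ·n₁ᵢ/nᵢ), with n₁ᵢ = aᵢ+bᵢ (exposed), n₀ᵢ = cᵢ+dᵢ (unexposed), nᵢ = n₁ᵢ+n₀ᵢ.
Stratum 1 (< 50 years): n₁ = 1661, n₀ = 3748, n = 5409; a·n₀/n = 1426·3748/5409 = 988.1028; c·n₁/n = 1785·1661/5409 = 548.1392
Stratum 2 (≥ 50 years): n₁ = 3023, n₀ = 1977, n = 5000; a·n₀/n = 2211·1977/5000 = 874.2294; c·n₁/n = 1052·3023/5000 = 636.0392
RR_MH = (988.1028 + 874.2294) / (548.1392 + 636.0392) = 1862.3322 / 1184.1784 = 1.57268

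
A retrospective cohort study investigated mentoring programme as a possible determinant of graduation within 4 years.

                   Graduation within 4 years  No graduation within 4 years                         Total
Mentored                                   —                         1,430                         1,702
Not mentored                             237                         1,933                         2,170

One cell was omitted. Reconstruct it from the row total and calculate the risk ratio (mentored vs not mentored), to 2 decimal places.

1.46

The missing cell is in the exposed row: 1702 − 1430 = 272.
So a = 272, b = 1430, c = 237, d = 1933.
RR = [a/(a+b)] / [c/(c+d)] = (272/1702) / (237/2170) = 0.15981/0.10922 = 1.46326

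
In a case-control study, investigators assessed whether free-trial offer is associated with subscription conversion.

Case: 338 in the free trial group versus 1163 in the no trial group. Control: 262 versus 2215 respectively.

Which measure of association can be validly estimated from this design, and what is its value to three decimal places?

From the description: a = 338, b = 262, c = 1163, d = 2215.
This is a case-control study: participants were sampled on outcome status, so risks in the source population cannot be estimated directly — relative risk is not valid here. The odds ratio is the appropriate measure.
OR = (a·d)/(b·c) = (338 × 2215) / (262 × 1163) = 748670 / 304706 = 2.45702

2.457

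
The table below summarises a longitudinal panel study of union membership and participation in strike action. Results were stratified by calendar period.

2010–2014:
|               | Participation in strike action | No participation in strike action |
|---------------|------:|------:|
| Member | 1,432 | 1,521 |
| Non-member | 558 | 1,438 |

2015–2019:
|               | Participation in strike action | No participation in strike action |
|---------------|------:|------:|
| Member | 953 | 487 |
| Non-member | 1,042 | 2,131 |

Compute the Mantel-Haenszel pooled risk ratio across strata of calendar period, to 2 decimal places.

RR_MH = Σ(aᵢ·n₀ᵢ/nᵢ) / Σ(cᵢ·n₁ᵢ/nᵢ), with n₁ᵢ = aᵢ+bᵢ (exposed), n₀ᵢ = cᵢ+dᵢ (unexposed), nᵢ = n₁ᵢ+n₀ᵢ.
Stratum 1 (2010–2014): n₁ = 2953, n₀ = 1996, n = 4949; a·n₀/n = 1432·1996/4949 = 577.5454; c·n₁/n = 558·2953/4949 = 332.9509
Stratum 2 (2015–2019): n₁ = 1440, n₀ = 3173, n = 4613; a·n₀/n = 953·3173/4613 = 655.5103; c·n₁/n = 1042·1440/4613 = 325.2721
RR_MH = (577.5454 + 655.5103) / (332.9509 + 325.2721) = 1233.0557 / 658.2230 = 1.87331

1.87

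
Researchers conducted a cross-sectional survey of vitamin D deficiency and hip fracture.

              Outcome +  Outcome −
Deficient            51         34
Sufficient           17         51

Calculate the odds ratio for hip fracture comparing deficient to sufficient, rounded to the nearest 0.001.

Cells: a = 51, b = 34, c = 17, d = 51.
OR = (a·d)/(b·c) = (51 × 51) / (34 × 17) = 2601 / 578 = 4.50000
The odds of hip fracture are about 4.50 times as high in the deficient group.

4.500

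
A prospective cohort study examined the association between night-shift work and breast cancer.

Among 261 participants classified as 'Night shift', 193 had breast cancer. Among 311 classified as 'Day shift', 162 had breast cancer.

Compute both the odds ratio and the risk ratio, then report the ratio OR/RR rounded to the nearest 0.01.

1.84

From the description: a = 193, b = 68, c = 162, d = 149.
OR = (193·149)/(68·162) = 28757/11016 = 2.61048
Risk in exposed = 193/261 = 0.73946; risk in unexposed = 162/311 = 0.52090; RR = 1.41959
OR/RR = 2.61048 / 1.41959 = 1.83890
The outcome is not rare, so the OR lies further from 1 than the RR.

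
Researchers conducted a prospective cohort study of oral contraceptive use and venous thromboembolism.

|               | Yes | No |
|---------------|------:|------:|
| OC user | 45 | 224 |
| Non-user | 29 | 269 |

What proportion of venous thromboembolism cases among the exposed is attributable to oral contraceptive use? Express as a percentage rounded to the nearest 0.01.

41.83

Cells: a = 45, b = 224, c = 29, d = 269.
Risk in exposed = 45/269 = 0.16729; risk in unexposed = 29/298 = 0.09732.
RR = 0.16729/0.09732 = 1.71901
AR% = (RR − 1)/RR × 100 = (1.71901 − 1)/1.71901 × 100 = 41.8270%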